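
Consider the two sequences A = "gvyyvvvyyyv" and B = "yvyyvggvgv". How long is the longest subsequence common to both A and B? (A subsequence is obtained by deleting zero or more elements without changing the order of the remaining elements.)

6

A longest common subsequence is vyyvvv (length 6); the LCS DP confirms no longer common subsequence exists.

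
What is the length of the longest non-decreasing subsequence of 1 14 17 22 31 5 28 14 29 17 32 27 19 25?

Let dp[i] be the longest non-decreasing subsequence ending at position i. Then dp = [1, 2, 3, 4, 5, 2, 5, 3, 6, 4, 7, 5, 5, 6].
The maximum is 7; one witness is 1, 14, 17, 22, 28, 29, 32 at positions 1,2,3,4,7,9,11.

7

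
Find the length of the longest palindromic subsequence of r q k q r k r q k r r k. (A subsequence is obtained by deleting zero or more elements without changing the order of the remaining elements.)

9

One longest palindromic subsequence is rkqrkrqkr (positions 1,3,4,5,6,7,8,9,11); it reads the same forward and backward, and the interval DP gives dp[1][12] = 9.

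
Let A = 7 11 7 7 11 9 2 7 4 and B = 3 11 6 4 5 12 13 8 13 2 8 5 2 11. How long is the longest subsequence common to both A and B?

2

A longest common subsequence is 11, 11 (length 2); the LCS DP confirms no longer common subsequence exists.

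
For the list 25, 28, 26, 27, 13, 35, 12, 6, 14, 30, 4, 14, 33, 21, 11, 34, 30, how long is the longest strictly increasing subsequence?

6

Scanning left to right, the best length ending at each element is: 25→1, 28→2, 26→2, 27→3, 13→1, 35→4, 12→1, 6→1, 14→2, 30→4, 4→1, 14→2, 33→5, 21→3, 11→2, 34→6, 30→4.
So the longest increasing subsequence has length 6, e.g. 25, 26, 27, 30, 33, 34.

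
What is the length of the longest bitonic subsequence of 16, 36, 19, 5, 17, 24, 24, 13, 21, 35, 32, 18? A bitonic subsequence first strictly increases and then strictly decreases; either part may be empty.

Let inc[i] be the LIS ending at i and dec[i] the longest strictly decreasing subsequence starting at i. inc = [1, 2, 2, 1, 2, 3, 3, 2, 3, 4, 4, 3], dec = [2, 4, 3, 1, 2, 3, 3, 1, 2, 3, 2, 1].
max_i inc[i]+dec[i]−1 = 6, with one witness 16, 19, 24, 35, 32, 18.

6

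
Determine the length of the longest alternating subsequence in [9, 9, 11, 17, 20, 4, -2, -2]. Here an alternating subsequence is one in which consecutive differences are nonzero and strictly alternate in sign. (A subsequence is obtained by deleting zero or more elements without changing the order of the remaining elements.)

3

Track the best alternating length ending on an up-step vs a down-step at each position: up/down = 1/1, 1/1, 2/1, 2/1, 2/1, 1/3, 1/3, 1/3.
The maximum over both is 3; one such subsequence is 9, 11, 4.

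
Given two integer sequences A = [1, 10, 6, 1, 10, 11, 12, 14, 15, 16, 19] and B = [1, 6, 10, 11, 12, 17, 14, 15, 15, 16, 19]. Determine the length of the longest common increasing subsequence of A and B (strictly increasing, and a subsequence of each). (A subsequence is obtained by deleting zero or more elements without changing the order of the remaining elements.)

9

A longest common strictly increasing subsequence is 1, 6, 10, 11, 12, 14, 15, 16, 19 (length 9); it appears in order in both A and B, and no longer such subsequence exists.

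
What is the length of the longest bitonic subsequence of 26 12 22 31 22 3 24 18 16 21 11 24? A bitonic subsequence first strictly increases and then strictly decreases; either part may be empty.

Let inc[i] be the LIS ending at i and dec[i] the longest strictly decreasing subsequence starting at i. inc = [1, 1, 2, 3, 2, 1, 3, 2, 2, 3, 2, 4], dec = [5, 2, 4, 5, 4, 1, 4, 3, 2, 2, 1, 1].
max_i inc[i]+dec[i]−1 = 7, with one witness 12, 22, 31, 24, 18, 16, 11.

7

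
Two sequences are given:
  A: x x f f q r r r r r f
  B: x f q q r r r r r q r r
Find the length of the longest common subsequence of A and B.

A longest common subsequence is xfqrrrrr (length 8); the LCS DP confirms no longer common subsequence exists.

8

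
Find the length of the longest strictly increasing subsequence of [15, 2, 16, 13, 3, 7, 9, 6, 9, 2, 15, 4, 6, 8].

One longest increasing subsequence is 2, 3, 7, 9, 15 (positions 2,5,6,7,11), of length 5; no longer one exists.

5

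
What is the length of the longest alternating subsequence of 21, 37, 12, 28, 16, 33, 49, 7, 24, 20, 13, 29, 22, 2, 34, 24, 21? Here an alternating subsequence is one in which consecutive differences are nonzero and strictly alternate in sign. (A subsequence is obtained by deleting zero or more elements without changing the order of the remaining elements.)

13

A longest alternating subsequence is 21, 37, 12, 28, 16, 33, 7, 24, 20, 29, 22, 34, 24 (positions 1,2,3,4,5,6,8,9,10,12,13,15,16); its 12 consecutive differences strictly alternate in sign, and length 13 is optimal.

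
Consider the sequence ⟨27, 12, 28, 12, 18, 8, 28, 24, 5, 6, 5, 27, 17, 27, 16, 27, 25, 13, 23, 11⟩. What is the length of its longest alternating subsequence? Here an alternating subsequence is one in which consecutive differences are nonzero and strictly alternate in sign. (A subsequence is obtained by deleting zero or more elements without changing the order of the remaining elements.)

A longest alternating subsequence is 27, 12, 28, 12, 18, 8, 28, 5, 6, 5, 27, 17, 27, 16, 27, 13, 23, 11 (positions 1,2,3,4,5,6,7,9,10,11,12,13,14,15,16,18,19,20); its 17 consecutive differences strictly alternate in sign, and length 18 is optimal.

18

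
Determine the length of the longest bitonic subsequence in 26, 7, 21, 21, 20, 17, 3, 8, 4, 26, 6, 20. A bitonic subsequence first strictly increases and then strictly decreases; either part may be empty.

6

Let inc[i] be the LIS ending at i and dec[i] the longest strictly decreasing subsequence starting at i. inc = [1, 1, 2, 2, 2, 2, 1, 2, 2, 3, 3, 4], dec = [6, 2, 5, 5, 4, 3, 1, 2, 1, 2, 1, 1].
max_i inc[i]+dec[i]−1 = 6, with one witness 26, 21, 20, 17, 8, 6.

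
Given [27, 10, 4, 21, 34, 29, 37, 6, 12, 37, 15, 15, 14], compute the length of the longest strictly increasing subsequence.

Let dp[i] be the longest increasing subsequence ending at position i. Then dp = [1, 1, 1, 2, 3, 3, 4, 2, 3, 4, 4, 4, 4].
The maximum is 4; one witness is 10, 21, 34, 37 at positions 2,4,5,7.

4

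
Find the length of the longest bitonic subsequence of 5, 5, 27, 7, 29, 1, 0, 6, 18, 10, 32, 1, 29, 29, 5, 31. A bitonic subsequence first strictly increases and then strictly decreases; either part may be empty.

One longest bitonic subsequence is 5, 27, 29, 18, 10, 5 (positions 1,3,5,9,10,15): it rises to 29 then falls. Length 6 is optimal.

6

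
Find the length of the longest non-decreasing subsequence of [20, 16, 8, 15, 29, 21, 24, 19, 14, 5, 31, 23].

5

One longest non-decreasing subsequence is 8, 15, 21, 24, 31 (positions 3,4,6,7,11), of length 5; no longer one exists.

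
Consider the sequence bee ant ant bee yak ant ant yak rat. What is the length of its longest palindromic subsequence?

One longest palindromic subsequence is ant ant yak ant ant (positions 2,3,5,6,7); it reads the same forward and backward, and the interval DP gives dp[1][9] = 5.

5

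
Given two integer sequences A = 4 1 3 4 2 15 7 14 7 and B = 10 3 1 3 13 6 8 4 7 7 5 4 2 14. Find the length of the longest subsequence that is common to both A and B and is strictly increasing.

5

A longest common strictly increasing subsequence is 1, 3, 4, 7, 14 (length 5); it appears in order in both A and B, and no longer such subsequence exists.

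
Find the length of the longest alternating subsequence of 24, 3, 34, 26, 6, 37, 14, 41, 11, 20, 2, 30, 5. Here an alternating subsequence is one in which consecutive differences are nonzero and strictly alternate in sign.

A longest alternating subsequence is 24, 3, 34, 26, 37, 14, 41, 11, 20, 2, 30, 5 (positions 1,2,3,4,6,7,8,9,10,11,12,13); its 11 consecutive differences strictly alternate in sign, and length 12 is optimal.

12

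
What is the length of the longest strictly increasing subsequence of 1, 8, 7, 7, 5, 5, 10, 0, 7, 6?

One longest increasing subsequence is 1, 8, 10 (positions 1,2,7), of length 3; no longer one exists.

3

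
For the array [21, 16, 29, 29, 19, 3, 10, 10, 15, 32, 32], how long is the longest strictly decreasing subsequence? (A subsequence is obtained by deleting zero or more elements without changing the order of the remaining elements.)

Let dp[i] be the longest decreasing subsequence ending at position i. Then dp = [1, 2, 1, 1, 2, 3, 3, 3, 3, 1, 1].
The maximum is 3; one witness is 21, 16, 3 at positions 1,2,6.

3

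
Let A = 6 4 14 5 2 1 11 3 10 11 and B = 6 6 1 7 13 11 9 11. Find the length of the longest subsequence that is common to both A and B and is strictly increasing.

For each value that appears in both, track the longest common increasing run ending there.
The best achievable length is 2; one witness is 6, 11 (A-positions 1,7, B-positions 1,6).

2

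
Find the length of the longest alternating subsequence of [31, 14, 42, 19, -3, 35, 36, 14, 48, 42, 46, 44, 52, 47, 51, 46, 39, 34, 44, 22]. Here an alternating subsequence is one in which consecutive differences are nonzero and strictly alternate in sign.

16

Track the best alternating length ending on an up-step vs a down-step at each position: up/down = 1/1, 1/2, 3/1, 3/4, 1/4, 5/4, 5/4, 5/6, 7/1, 7/8, 9/8, 9/10, 11/1, 11/12, 13/12, 11/14, 7/14, 7/14, 15/14, 7/16.
The maximum over both is 16; one such subsequence is 31, 14, 42, 19, 35, 14, 48, 42, 46, 44, 52, 47, 51, 39, 44, 22.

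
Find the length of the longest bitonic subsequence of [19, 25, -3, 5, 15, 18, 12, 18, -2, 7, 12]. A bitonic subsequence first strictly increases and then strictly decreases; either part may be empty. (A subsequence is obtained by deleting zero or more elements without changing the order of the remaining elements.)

6

One longest bitonic subsequence is -3, 5, 15, 18, 12, 7 (positions 3,4,5,6,7,10): it rises to 18 then falls. Length 6 is optimal.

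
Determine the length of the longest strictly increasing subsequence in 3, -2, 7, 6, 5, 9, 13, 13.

4

Let dp[i] be the longest increasing subsequence ending at position i. Then dp = [1, 1, 2, 2, 2, 3, 4, 4].
The maximum is 4; one witness is 3, 7, 9, 13 at positions 1,3,6,7.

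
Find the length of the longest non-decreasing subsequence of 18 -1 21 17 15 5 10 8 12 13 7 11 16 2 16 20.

Scanning left to right, the best length ending at each element is: 18→1, -1→1, 21→2, 17→2, 15→2, 5→2, 10→3, 8→3, 12→4, 13→5, 7→3, 11→4, 16→6, 2→2, 16→7, 20→8.
So the longest non-decreasing subsequence has length 8, e.g. -1, 5, 10, 12, 13, 16, 16, 20.

8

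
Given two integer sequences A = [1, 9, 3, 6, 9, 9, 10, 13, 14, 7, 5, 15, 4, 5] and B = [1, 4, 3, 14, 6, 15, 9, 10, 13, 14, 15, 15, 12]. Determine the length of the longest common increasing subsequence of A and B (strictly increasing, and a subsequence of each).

8

A longest common strictly increasing subsequence is 1, 3, 6, 9, 10, 13, 14, 15 (length 8); it appears in order in both A and B, and no longer such subsequence exists.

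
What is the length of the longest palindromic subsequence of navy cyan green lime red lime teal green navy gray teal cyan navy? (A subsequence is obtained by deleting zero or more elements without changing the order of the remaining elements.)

9

Using dp[i][j] = 2 + dp[i+1][j−1] if the ends match, else max(dp[i+1][j], dp[i][j−1]):
dp[1][13] = 9. A witness is navy cyan green lime red lime green cyan navy at positions 1,2,3,4,5,6,8,12,13.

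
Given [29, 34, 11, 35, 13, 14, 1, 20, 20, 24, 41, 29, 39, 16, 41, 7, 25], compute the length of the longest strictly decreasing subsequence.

4

Let dp[i] be the longest decreasing subsequence ending at position i. Then dp = [1, 1, 2, 1, 2, 2, 3, 2, 2, 2, 1, 2, 2, 3, 1, 4, 3].
The maximum is 4; one witness is 29, 20, 16, 7 at positions 1,8,14,16.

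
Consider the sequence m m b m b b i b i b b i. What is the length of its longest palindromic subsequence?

One longest palindromic subsequence is bbibibb (positions 5,6,7,8,9,10,11); it reads the same forward and backward, and the interval DP gives dp[1][12] = 7.

7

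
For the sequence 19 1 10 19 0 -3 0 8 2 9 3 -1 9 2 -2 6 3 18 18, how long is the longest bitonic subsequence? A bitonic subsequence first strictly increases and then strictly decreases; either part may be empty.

Let inc[i] be the LIS ending at i and dec[i] the longest strictly decreasing subsequence starting at i. inc = [1, 1, 2, 3, 1, 1, 2, 3, 3, 4, 4, 2, 5, 3, 2, 5, 4, 6, 6], dec = [6, 4, 5, 5, 3, 1, 3, 4, 3, 4, 3, 2, 3, 2, 1, 2, 1, 1, 1].
max_i inc[i]+dec[i]−1 = 7, with one witness 1, 10, 19, 9, 3, 2, -2.

7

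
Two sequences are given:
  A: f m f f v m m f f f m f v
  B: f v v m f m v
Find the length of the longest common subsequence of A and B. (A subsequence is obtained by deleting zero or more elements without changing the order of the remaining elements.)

A longest common subsequence is fvmfmv (length 6); the LCS DP confirms no longer common subsequence exists.

6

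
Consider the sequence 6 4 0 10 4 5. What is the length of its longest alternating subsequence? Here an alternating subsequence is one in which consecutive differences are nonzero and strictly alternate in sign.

5

Track the best alternating length ending on an up-step vs a down-step at each position: up/down = 1/1, 1/2, 1/2, 3/1, 3/4, 5/4.
The maximum over both is 5; one such subsequence is 6, 4, 10, 4, 5.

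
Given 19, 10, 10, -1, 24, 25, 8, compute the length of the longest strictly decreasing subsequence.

3

One longest decreasing subsequence is 19, 10, -1 (positions 1,2,4), of length 3; no longer one exists.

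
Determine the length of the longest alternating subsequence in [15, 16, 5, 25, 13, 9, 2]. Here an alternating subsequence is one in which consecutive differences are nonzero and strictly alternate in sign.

5

A longest alternating subsequence is 15, 16, 5, 25, 13 (positions 1,2,3,4,5); its 4 consecutive differences strictly alternate in sign, and length 5 is optimal.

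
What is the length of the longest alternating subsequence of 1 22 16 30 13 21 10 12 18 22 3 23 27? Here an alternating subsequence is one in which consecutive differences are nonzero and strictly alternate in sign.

Track the best alternating length ending on an up-step vs a down-step at each position: up/down = 1/1, 2/1, 2/3, 4/1, 2/5, 6/5, 2/7, 8/7, 8/7, 8/5, 2/9, 10/5, 10/5.
The maximum over both is 10; one such subsequence is 1, 22, 16, 30, 13, 21, 10, 12, 3, 23.

10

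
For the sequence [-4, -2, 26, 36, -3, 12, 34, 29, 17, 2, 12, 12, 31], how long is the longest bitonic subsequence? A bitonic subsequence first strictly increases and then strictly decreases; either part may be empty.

One longest bitonic subsequence is -4, -2, 26, 36, 34, 29, 17, 12 (positions 1,2,3,4,7,8,9,12): it rises to 36 then falls. Length 8 is optimal.

8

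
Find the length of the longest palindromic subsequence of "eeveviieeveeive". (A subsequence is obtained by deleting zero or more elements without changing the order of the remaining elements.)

Using dp[i][j] = 2 + dp[i+1][j−1] if the ends match, else max(dp[i+1][j], dp[i][j−1]):
dp[1][15] = 11. A witness is evieeveeive at positions 1,3,6,8,9,10,11,12,13,14,15.

11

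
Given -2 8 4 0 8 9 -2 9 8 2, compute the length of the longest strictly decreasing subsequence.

4

Scanning left to right, the best length ending at each element is: -2→1, 8→1, 4→2, 0→3, 8→1, 9→1, -2→4, 9→1, 8→2, 2→3.
So the longest decreasing subsequence has length 4, e.g. 8, 4, 0, -2.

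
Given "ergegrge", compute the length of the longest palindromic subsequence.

7

One longest palindromic subsequence is ergegre (positions 1,2,3,4,5,6,8); it reads the same forward and backward, and the interval DP gives dp[1][8] = 7.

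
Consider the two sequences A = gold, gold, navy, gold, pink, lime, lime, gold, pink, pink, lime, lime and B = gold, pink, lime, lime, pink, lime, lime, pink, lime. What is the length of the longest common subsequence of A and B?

7

A longest common subsequence is gold, pink, lime, lime, pink, pink, lime (length 7); the LCS DP confirms no longer common subsequence exists.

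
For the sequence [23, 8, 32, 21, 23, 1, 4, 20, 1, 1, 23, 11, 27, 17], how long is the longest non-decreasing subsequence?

5

Let dp[i] be the longest non-decreasing subsequence ending at position i. Then dp = [1, 1, 2, 2, 3, 1, 2, 3, 2, 3, 4, 4, 5, 5].
The maximum is 5; one witness is 8, 21, 23, 23, 27 at positions 2,4,5,11,13.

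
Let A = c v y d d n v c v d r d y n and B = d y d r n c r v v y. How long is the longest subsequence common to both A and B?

Backtracking the LCS table gives one alignment: y (A3,B2) → d (A4,B3) → n (A6,B5) → v (A7,B8) → v (A9,B9) → y (A13,B10).
So the longest common subsequence has length 6.

6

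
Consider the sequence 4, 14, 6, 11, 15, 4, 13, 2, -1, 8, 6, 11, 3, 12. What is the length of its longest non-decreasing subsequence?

5

Scanning left to right, the best length ending at each element is: 4→1, 14→2, 6→2, 11→3, 15→4, 4→2, 13→4, 2→1, -1→1, 8→3, 6→3, 11→4, 3→2, 12→5.
So the longest non-decreasing subsequence has length 5, e.g. 4, 6, 11, 11, 12.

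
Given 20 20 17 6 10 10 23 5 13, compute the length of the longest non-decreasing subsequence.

Let dp[i] be the longest non-decreasing subsequence ending at position i. Then dp = [1, 2, 1, 1, 2, 3, 4, 1, 4].
The maximum is 4; one witness is 6, 10, 10, 23 at positions 4,5,6,7.

4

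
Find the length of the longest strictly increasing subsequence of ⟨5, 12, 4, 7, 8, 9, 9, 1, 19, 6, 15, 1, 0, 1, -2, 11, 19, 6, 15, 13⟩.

Let dp[i] be the longest increasing subsequence ending at position i. Then dp = [1, 2, 1, 2, 3, 4, 4, 1, 5, 2, 5, 1, 1, 2, 1, 5, 6, 3, 6, 6].
The maximum is 6; one witness is 5, 7, 8, 9, 15, 19 at positions 1,4,5,6,11,17.

6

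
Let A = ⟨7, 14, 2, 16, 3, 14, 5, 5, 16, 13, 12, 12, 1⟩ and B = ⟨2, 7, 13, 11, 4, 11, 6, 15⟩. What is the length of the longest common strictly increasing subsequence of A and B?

For each value that appears in both, track the longest common increasing run ending there.
The best achievable length is 2; one witness is 2, 13 (A-positions 3,10, B-positions 1,3).

2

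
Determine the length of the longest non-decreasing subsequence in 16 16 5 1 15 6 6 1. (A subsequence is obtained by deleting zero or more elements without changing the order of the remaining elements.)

Scanning left to right, the best length ending at each element is: 16→1, 16→2, 5→1, 1→1, 15→2, 6→2, 6→3, 1→2.
So the longest non-decreasing subsequence has length 3, e.g. 5, 6, 6.

3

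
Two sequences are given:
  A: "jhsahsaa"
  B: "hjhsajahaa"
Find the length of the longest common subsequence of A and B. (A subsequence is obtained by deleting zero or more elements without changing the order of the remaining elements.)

A longest common subsequence is jhsahaa (length 7); the LCS DP confirms no longer common subsequence exists.

7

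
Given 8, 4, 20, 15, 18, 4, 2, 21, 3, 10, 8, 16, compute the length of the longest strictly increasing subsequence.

One longest increasing subsequence is 8, 15, 18, 21 (positions 1,4,5,8), of length 4; no longer one exists.

4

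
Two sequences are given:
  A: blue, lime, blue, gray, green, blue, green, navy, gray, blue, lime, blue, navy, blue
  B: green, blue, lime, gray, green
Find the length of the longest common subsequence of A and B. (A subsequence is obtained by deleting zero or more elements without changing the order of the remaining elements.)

4

A longest common subsequence is blue, lime, gray, green (length 4); the LCS DP confirms no longer common subsequence exists.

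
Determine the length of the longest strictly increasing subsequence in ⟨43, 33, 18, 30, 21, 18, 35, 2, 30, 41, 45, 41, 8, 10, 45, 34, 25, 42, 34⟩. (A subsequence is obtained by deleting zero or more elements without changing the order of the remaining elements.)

5

Scanning left to right, the best length ending at each element is: 43→1, 33→1, 18→1, 30→2, 21→2, 18→1, 35→3, 2→1, 30→3, 41→4, 45→5, 41→4, 8→2, 10→3, 45→5, 34→4, 25→4, 42→5, 34→5.
So the longest increasing subsequence has length 5, e.g. 18, 30, 35, 41, 45.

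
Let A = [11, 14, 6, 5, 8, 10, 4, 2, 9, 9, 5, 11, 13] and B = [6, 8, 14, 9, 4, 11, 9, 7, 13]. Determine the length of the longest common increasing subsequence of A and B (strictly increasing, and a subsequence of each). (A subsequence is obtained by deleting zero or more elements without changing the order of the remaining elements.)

5

For each value that appears in both, track the longest common increasing run ending there.
The best achievable length is 5; one witness is 6, 8, 9, 11, 13 (A-positions 3,5,9,12,13, B-positions 1,2,4,6,9).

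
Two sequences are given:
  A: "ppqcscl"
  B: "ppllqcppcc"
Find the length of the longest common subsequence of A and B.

Backtracking the LCS table gives one alignment: p (A1,B1) → p (A2,B2) → q (A3,B5) → c (A4,B9) → c (A6,B10).
So the longest common subsequence has length 5.

5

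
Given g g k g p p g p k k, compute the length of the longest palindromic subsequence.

6

One longest palindromic subsequence is kgppgk (positions 3,4,5,6,7,10); it reads the same forward and backward, and the interval DP gives dp[1][10] = 6.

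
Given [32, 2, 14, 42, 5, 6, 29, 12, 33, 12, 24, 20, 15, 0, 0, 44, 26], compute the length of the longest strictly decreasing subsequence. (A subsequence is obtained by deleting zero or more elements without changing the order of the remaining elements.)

Scanning left to right, the best length ending at each element is: 32→1, 2→2, 14→2, 42→1, 5→3, 6→3, 29→2, 12→3, 33→2, 12→3, 24→3, 20→4, 15→5, 0→6, 0→6, 44→1, 26→3.
So the longest decreasing subsequence has length 6, e.g. 32, 29, 24, 20, 15, 0.

6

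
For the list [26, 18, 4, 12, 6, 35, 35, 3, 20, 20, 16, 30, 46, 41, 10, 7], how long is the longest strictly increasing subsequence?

5

One longest increasing subsequence is 4, 12, 20, 30, 46 (positions 3,4,9,12,13), of length 5; no longer one exists.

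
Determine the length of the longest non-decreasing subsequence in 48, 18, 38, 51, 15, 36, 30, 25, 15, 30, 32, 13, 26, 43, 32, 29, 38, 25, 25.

6

One longest non-decreasing subsequence is 18, 30, 30, 32, 32, 38 (positions 2,7,10,11,15,17), of length 6; no longer one exists.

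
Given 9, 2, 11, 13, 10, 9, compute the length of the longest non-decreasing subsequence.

3

Let dp[i] be the longest non-decreasing subsequence ending at position i. Then dp = [1, 1, 2, 3, 2, 2].
The maximum is 3; one witness is 9, 11, 13 at positions 1,3,4.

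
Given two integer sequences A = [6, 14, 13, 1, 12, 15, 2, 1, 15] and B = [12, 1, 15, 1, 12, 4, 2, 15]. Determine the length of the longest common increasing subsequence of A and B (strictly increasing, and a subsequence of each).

3

A longest common strictly increasing subsequence is 1, 12, 15 (length 3); it appears in order in both A and B, and no longer such subsequence exists.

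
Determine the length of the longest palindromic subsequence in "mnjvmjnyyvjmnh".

One longest palindromic subsequence is nmjyyjmn (positions 2,5,6,8,9,11,12,13); it reads the same forward and backward, and the interval DP gives dp[1][14] = 8.

8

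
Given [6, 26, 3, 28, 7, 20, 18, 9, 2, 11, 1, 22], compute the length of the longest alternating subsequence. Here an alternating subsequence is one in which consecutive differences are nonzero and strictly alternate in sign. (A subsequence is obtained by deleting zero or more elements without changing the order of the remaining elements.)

10

A longest alternating subsequence is 6, 26, 3, 28, 7, 20, 9, 11, 1, 22 (positions 1,2,3,4,5,6,8,10,11,12); its 9 consecutive differences strictly alternate in sign, and length 10 is optimal.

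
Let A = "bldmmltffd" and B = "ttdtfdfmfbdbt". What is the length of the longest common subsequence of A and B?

Backtracking the LCS table gives one alignment: d (A3,B3) → t (A7,B4) → f (A8,B7) → f (A9,B9) → d (A10,B11).
So the longest common subsequence has length 5.

5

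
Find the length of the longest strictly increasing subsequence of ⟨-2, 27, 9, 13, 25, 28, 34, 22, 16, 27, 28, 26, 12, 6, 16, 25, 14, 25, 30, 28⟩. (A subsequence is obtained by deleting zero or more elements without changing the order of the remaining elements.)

Scanning left to right, the best length ending at each element is: -2→1, 27→2, 9→2, 13→3, 25→4, 28→5, 34→6, 22→4, 16→4, 27→5, 28→6, 26→5, 12→3, 6→2, 16→4, 25→5, 14→4, 25→5, 30→7, 28→6.
So the longest increasing subsequence has length 7, e.g. -2, 9, 13, 25, 27, 28, 30.

7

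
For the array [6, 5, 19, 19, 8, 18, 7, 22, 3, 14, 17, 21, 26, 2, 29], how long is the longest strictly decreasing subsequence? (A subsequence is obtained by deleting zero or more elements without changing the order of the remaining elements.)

5

Let dp[i] be the longest decreasing subsequence ending at position i. Then dp = [1, 2, 1, 1, 2, 2, 3, 1, 4, 3, 3, 2, 1, 5, 1].
The maximum is 5; one witness is 19, 8, 7, 3, 2 at positions 3,5,7,9,14.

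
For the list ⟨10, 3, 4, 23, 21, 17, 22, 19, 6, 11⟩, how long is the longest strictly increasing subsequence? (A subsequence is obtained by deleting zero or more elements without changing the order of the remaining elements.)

4

Scanning left to right, the best length ending at each element is: 10→1, 3→1, 4→2, 23→3, 21→3, 17→3, 22→4, 19→4, 6→3, 11→4.
So the longest increasing subsequence has length 4, e.g. 3, 4, 21, 22.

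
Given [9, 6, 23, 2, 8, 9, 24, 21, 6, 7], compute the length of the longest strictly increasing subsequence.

4

One longest increasing subsequence is 6, 8, 9, 24 (positions 2,5,6,7), of length 4; no longer one exists.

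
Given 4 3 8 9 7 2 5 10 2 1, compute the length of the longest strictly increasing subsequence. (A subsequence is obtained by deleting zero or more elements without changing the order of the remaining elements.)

4

One longest increasing subsequence is 4, 8, 9, 10 (positions 1,3,4,8), of length 4; no longer one exists.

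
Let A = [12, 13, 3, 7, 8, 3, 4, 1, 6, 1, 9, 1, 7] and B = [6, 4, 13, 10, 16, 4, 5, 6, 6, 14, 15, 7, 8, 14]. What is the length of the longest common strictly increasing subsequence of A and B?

A longest common strictly increasing subsequence is 4, 6, 7 (length 3); it appears in order in both A and B, and no longer such subsequence exists.

3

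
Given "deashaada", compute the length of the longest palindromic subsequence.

5

Using dp[i][j] = 2 + dp[i+1][j−1] if the ends match, else max(dp[i+1][j], dp[i][j−1]):
dp[1][9] = 5. A witness is daaad at positions 1,3,6,7,8.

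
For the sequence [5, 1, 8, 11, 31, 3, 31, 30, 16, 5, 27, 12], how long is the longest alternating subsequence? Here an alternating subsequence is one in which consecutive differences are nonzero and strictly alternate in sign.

8

Track the best alternating length ending on an up-step vs a down-step at each position: up/down = 1/1, 1/2, 3/1, 3/1, 3/1, 3/4, 5/1, 5/6, 5/6, 5/6, 7/6, 7/8.
The maximum over both is 8; one such subsequence is 5, 1, 8, 3, 31, 16, 27, 12.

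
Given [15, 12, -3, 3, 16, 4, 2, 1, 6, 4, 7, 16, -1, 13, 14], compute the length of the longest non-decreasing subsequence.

7

Let dp[i] be the longest non-decreasing subsequence ending at position i. Then dp = [1, 1, 1, 2, 3, 3, 2, 2, 4, 4, 5, 6, 2, 6, 7].
The maximum is 7; one witness is -3, 3, 4, 6, 7, 13, 14 at positions 3,4,6,9,11,14,15.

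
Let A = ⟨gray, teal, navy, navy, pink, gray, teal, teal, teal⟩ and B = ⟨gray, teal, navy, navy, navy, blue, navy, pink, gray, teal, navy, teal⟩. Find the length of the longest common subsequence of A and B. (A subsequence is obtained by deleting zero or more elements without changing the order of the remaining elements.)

Backtracking the LCS table gives one alignment: gray (A1,B1) → teal (A2,B2) → navy (A3,B5) → navy (A4,B7) → pink (A5,B8) → gray (A6,B9) → teal (A7,B10) → teal (A9,B12).
So the longest common subsequence has length 8.

8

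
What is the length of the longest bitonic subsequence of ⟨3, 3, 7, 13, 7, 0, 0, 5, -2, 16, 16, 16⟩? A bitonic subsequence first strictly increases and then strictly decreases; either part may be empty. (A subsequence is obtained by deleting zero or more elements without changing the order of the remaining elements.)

6

Let inc[i] be the LIS ending at i and dec[i] the longest strictly decreasing subsequence starting at i. inc = [1, 1, 2, 3, 2, 1, 1, 2, 1, 4, 4, 4], dec = [3, 3, 3, 4, 3, 2, 2, 2, 1, 1, 1, 1].
max_i inc[i]+dec[i]−1 = 6, with one witness 3, 7, 13, 7, 5, -2.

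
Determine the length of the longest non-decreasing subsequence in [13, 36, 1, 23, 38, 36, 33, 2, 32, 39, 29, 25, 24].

Scanning left to right, the best length ending at each element is: 13→1, 36→2, 1→1, 23→2, 38→3, 36→3, 33→3, 2→2, 32→3, 39→4, 29→3, 25→3, 24→3.
So the longest non-decreasing subsequence has length 4, e.g. 13, 36, 38, 39.

4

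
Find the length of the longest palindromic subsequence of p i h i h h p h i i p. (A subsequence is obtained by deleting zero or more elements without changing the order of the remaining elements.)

One longest palindromic subsequence is piihphiip (positions 1,2,4,5,7,8,9,10,11); it reads the same forward and backward, and the interval DP gives dp[1][11] = 9.

9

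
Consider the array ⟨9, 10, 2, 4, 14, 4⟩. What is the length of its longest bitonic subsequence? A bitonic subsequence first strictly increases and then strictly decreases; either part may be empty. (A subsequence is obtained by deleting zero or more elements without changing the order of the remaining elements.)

Let inc[i] be the LIS ending at i and dec[i] the longest strictly decreasing subsequence starting at i. inc = [1, 2, 1, 2, 3, 2], dec = [2, 2, 1, 1, 2, 1].
max_i inc[i]+dec[i]−1 = 4, with one witness 9, 10, 14, 4.

4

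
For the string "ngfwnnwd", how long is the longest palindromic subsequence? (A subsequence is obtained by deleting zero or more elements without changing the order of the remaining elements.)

Using dp[i][j] = 2 + dp[i+1][j−1] if the ends match, else max(dp[i+1][j], dp[i][j−1]):
dp[1][8] = 4. A witness is wnnw at positions 4,5,6,7.

4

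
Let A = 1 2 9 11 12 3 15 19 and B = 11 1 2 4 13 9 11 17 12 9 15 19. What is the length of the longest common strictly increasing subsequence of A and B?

For each value that appears in both, track the longest common increasing run ending there.
The best achievable length is 7; one witness is 1, 2, 9, 11, 12, 15, 19 (A-positions 1,2,3,4,5,7,8, B-positions 2,3,6,7,9,11,12).

7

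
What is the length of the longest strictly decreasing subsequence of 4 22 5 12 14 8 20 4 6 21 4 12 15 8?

5

Let dp[i] be the longest decreasing subsequence ending at position i. Then dp = [1, 1, 2, 2, 2, 3, 2, 4, 4, 2, 5, 3, 3, 4].
The maximum is 5; one witness is 22, 12, 8, 6, 4 at positions 2,4,6,9,11.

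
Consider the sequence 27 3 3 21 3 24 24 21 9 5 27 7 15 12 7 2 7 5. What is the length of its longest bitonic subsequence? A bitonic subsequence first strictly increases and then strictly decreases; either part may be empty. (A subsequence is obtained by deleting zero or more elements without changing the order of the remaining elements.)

8

One longest bitonic subsequence is 3, 21, 24, 21, 15, 12, 7, 5 (positions 2,4,6,8,13,14,17,18): it rises to 24 then falls. Length 8 is optimal.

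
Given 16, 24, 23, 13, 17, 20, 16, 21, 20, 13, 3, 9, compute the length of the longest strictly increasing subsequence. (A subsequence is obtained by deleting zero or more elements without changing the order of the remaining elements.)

4

Scanning left to right, the best length ending at each element is: 16→1, 24→2, 23→2, 13→1, 17→2, 20→3, 16→2, 21→4, 20→3, 13→1, 3→1, 9→2.
So the longest increasing subsequence has length 4, e.g. 16, 17, 20, 21.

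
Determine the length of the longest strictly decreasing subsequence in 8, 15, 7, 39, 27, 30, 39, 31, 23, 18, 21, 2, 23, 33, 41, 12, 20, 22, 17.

One longest decreasing subsequence is 39, 27, 23, 21, 20, 17 (positions 4,5,9,11,17,19), of length 6; no longer one exists.

6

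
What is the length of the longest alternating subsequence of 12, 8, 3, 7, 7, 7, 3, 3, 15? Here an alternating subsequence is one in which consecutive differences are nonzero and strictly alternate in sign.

5

Track the best alternating length ending on an up-step vs a down-step at each position: up/down = 1/1, 1/2, 1/2, 3/2, 3/2, 3/2, 1/4, 1/4, 5/1.
The maximum over both is 5; one such subsequence is 12, 3, 7, 3, 15.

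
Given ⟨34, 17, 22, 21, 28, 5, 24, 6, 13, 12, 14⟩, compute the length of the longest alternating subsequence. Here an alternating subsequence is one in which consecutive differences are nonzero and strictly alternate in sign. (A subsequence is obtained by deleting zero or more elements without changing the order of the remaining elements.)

11

A longest alternating subsequence is 34, 17, 22, 21, 28, 5, 24, 6, 13, 12, 14 (positions 1,2,3,4,5,6,7,8,9,10,11); its 10 consecutive differences strictly alternate in sign, and length 11 is optimal.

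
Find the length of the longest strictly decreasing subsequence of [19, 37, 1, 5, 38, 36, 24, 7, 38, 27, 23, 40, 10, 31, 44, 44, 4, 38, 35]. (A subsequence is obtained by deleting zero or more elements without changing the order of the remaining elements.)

One longest decreasing subsequence is 37, 36, 24, 23, 10, 4 (positions 2,6,7,11,13,17), of length 6; no longer one exists.

6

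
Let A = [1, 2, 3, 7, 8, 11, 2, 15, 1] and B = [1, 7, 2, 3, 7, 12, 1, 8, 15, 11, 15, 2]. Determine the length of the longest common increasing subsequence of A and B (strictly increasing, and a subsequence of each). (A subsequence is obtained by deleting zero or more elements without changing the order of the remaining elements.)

7

For each value that appears in both, track the longest common increasing run ending there.
The best achievable length is 7; one witness is 1, 2, 3, 7, 8, 11, 15 (A-positions 1,2,3,4,5,6,8, B-positions 1,3,4,5,8,10,11).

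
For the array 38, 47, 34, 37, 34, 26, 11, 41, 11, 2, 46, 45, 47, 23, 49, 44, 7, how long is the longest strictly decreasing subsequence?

6

Scanning left to right, the best length ending at each element is: 38→1, 47→1, 34→2, 37→2, 34→3, 26→4, 11→5, 41→2, 11→5, 2→6, 46→2, 45→3, 47→1, 23→5, 49→1, 44→4, 7→6.
So the longest decreasing subsequence has length 6, e.g. 38, 37, 34, 26, 11, 2.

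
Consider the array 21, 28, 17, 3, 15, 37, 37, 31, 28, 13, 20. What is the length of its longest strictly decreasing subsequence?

4

One longest decreasing subsequence is 21, 17, 15, 13 (positions 1,3,5,10), of length 4; no longer one exists.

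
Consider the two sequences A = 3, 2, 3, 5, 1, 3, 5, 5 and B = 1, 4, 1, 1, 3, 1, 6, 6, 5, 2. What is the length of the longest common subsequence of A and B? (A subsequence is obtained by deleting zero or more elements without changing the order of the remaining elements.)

Backtracking the LCS table gives one alignment: 3 (A3,B5) → 1 (A5,B6) → 5 (A7,B9).
So the longest common subsequence has length 3.

3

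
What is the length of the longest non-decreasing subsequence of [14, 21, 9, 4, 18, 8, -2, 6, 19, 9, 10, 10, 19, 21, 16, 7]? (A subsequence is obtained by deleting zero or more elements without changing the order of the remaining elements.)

7

Let dp[i] be the longest non-decreasing subsequence ending at position i. Then dp = [1, 2, 1, 1, 2, 2, 1, 2, 3, 3, 4, 5, 6, 7, 6, 3].
The maximum is 7; one witness is 4, 8, 9, 10, 10, 19, 21 at positions 4,6,10,11,12,13,14.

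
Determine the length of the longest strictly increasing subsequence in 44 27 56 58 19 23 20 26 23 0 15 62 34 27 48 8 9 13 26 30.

One longest increasing subsequence is 0, 8, 9, 13, 26, 30 (positions 10,16,17,18,19,20), of length 6; no longer one exists.

6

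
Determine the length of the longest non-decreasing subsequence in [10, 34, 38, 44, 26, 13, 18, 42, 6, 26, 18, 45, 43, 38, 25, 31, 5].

Scanning left to right, the best length ending at each element is: 10→1, 34→2, 38→3, 44→4, 26→2, 13→2, 18→3, 42→4, 6→1, 26→4, 18→4, 45→5, 43→5, 38→5, 25→5, 31→6, 5→1.
So the longest non-decreasing subsequence has length 6, e.g. 10, 13, 18, 18, 25, 31.

6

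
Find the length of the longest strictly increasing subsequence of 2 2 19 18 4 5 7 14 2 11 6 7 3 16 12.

6

Scanning left to right, the best length ending at each element is: 2→1, 2→1, 19→2, 18→2, 4→2, 5→3, 7→4, 14→5, 2→1, 11→5, 6→4, 7→5, 3→2, 16→6, 12→6.
So the longest increasing subsequence has length 6, e.g. 2, 4, 5, 7, 14, 16.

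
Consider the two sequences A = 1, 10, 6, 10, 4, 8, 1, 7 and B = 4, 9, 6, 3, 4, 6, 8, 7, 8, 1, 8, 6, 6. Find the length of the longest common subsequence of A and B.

4

Backtracking the LCS table gives one alignment: 6 (A3,B3) → 4 (A5,B5) → 8 (A6,B9) → 1 (A7,B10).
So the longest common subsequence has length 4.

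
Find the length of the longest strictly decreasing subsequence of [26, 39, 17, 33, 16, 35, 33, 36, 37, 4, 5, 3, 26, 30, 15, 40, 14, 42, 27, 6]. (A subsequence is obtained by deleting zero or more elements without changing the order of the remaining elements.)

Let dp[i] be the longest decreasing subsequence ending at position i. Then dp = [1, 1, 2, 2, 3, 2, 3, 2, 2, 4, 4, 5, 4, 4, 5, 1, 6, 1, 5, 7].
The maximum is 7; one witness is 39, 35, 33, 26, 15, 14, 6 at positions 2,6,7,13,15,17,20.

7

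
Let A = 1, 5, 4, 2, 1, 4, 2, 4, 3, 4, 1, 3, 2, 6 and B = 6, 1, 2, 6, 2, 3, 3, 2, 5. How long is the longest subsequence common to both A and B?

A longest common subsequence is 1, 2, 2, 3, 3, 2 (length 6); the LCS DP confirms no longer common subsequence exists.

6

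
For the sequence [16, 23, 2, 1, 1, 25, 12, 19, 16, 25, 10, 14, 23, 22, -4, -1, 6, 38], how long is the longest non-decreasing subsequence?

6

Let dp[i] be the longest non-decreasing subsequence ending at position i. Then dp = [1, 2, 1, 1, 2, 3, 3, 4, 4, 5, 3, 4, 5, 5, 1, 2, 3, 6].
The maximum is 6; one witness is 1, 1, 12, 19, 25, 38 at positions 4,5,7,8,10,18.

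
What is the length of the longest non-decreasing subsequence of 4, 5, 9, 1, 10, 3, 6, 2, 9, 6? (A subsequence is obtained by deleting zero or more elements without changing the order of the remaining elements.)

One longest non-decreasing subsequence is 4, 5, 9, 10 (positions 1,2,3,5), of length 4; no longer one exists.

4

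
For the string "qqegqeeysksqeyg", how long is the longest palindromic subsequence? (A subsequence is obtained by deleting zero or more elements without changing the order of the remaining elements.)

One longest palindromic subsequence is gysksyg (positions 4,8,9,10,11,14,15); it reads the same forward and backward, and the interval DP gives dp[1][15] = 7.

7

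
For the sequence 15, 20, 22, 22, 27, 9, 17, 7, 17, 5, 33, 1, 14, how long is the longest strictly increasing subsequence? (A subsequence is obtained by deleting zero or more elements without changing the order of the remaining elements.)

5

Scanning left to right, the best length ending at each element is: 15→1, 20→2, 22→3, 22→3, 27→4, 9→1, 17→2, 7→1, 17→2, 5→1, 33→5, 1→1, 14→2.
So the longest increasing subsequence has length 5, e.g. 15, 20, 22, 27, 33.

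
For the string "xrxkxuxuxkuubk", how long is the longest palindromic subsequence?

One longest palindromic subsequence is kuukuuk (positions 4,6,8,10,11,12,14); it reads the same forward and backward, and the interval DP gives dp[1][14] = 7.

7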